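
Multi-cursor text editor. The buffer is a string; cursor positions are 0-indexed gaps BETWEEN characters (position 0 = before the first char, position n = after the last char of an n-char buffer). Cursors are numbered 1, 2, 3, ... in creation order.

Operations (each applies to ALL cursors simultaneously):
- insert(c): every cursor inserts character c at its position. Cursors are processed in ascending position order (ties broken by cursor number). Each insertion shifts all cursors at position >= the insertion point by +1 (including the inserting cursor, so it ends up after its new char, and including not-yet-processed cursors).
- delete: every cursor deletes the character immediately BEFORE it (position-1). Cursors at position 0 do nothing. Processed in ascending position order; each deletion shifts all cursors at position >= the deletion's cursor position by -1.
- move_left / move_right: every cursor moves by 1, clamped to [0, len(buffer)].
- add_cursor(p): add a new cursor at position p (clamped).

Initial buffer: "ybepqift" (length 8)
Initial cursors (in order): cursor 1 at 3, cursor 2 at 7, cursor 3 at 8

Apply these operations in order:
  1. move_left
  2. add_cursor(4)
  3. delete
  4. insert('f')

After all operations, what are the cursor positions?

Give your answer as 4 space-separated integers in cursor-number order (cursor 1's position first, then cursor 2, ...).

Answer: 2 7 7 4

Derivation:
After op 1 (move_left): buffer="ybepqift" (len 8), cursors c1@2 c2@6 c3@7, authorship ........
After op 2 (add_cursor(4)): buffer="ybepqift" (len 8), cursors c1@2 c4@4 c2@6 c3@7, authorship ........
After op 3 (delete): buffer="yeqt" (len 4), cursors c1@1 c4@2 c2@3 c3@3, authorship ....
After op 4 (insert('f')): buffer="yfefqfft" (len 8), cursors c1@2 c4@4 c2@7 c3@7, authorship .1.4.23.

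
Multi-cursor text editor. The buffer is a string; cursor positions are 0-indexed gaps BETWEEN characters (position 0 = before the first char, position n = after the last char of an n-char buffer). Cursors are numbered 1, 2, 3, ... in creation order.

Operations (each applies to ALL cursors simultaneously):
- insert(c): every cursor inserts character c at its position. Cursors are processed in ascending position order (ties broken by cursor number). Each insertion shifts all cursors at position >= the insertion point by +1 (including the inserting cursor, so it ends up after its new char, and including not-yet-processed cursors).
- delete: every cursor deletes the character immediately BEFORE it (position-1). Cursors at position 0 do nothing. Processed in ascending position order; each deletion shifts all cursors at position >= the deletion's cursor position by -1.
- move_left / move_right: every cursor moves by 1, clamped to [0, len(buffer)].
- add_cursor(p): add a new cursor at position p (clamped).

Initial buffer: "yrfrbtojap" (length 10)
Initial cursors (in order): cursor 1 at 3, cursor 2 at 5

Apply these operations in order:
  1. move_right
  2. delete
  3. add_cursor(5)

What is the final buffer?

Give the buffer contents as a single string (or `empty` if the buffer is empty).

Answer: yrfbojap

Derivation:
After op 1 (move_right): buffer="yrfrbtojap" (len 10), cursors c1@4 c2@6, authorship ..........
After op 2 (delete): buffer="yrfbojap" (len 8), cursors c1@3 c2@4, authorship ........
After op 3 (add_cursor(5)): buffer="yrfbojap" (len 8), cursors c1@3 c2@4 c3@5, authorship ........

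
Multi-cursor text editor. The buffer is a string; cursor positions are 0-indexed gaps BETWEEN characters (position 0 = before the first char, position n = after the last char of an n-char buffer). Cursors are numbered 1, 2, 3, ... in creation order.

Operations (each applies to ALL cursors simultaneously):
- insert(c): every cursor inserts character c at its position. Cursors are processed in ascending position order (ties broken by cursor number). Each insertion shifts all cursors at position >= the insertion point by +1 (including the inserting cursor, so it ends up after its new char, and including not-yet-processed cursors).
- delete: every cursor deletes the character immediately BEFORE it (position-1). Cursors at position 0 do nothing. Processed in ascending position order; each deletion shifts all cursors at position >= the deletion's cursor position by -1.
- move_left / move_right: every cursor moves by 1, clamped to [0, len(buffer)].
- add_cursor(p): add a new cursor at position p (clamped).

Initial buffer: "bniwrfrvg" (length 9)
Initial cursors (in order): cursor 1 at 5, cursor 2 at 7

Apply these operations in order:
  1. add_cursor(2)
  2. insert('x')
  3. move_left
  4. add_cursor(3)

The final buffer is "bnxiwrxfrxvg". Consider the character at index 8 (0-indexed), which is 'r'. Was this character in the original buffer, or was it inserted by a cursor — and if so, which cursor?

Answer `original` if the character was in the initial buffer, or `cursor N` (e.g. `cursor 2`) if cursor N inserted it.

Answer: original

Derivation:
After op 1 (add_cursor(2)): buffer="bniwrfrvg" (len 9), cursors c3@2 c1@5 c2@7, authorship .........
After op 2 (insert('x')): buffer="bnxiwrxfrxvg" (len 12), cursors c3@3 c1@7 c2@10, authorship ..3...1..2..
After op 3 (move_left): buffer="bnxiwrxfrxvg" (len 12), cursors c3@2 c1@6 c2@9, authorship ..3...1..2..
After op 4 (add_cursor(3)): buffer="bnxiwrxfrxvg" (len 12), cursors c3@2 c4@3 c1@6 c2@9, authorship ..3...1..2..
Authorship (.=original, N=cursor N): . . 3 . . . 1 . . 2 . .
Index 8: author = original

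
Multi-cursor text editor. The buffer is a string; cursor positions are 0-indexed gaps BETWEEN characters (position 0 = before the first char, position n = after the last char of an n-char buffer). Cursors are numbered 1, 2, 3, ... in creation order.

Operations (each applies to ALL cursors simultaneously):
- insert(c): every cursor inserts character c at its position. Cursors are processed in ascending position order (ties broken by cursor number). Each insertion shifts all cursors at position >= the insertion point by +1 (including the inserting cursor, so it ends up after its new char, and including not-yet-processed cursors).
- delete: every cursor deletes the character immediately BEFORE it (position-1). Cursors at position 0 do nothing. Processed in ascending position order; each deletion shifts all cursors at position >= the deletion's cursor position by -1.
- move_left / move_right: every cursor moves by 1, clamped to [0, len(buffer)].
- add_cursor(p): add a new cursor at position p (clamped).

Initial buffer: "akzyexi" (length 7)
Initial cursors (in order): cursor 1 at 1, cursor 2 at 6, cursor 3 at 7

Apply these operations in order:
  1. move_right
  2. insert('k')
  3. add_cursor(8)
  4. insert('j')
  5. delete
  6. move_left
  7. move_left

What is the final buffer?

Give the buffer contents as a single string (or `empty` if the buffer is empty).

After op 1 (move_right): buffer="akzyexi" (len 7), cursors c1@2 c2@7 c3@7, authorship .......
After op 2 (insert('k')): buffer="akkzyexikk" (len 10), cursors c1@3 c2@10 c3@10, authorship ..1.....23
After op 3 (add_cursor(8)): buffer="akkzyexikk" (len 10), cursors c1@3 c4@8 c2@10 c3@10, authorship ..1.....23
After op 4 (insert('j')): buffer="akkjzyexijkkjj" (len 14), cursors c1@4 c4@10 c2@14 c3@14, authorship ..11.....42323
After op 5 (delete): buffer="akkzyexikk" (len 10), cursors c1@3 c4@8 c2@10 c3@10, authorship ..1.....23
After op 6 (move_left): buffer="akkzyexikk" (len 10), cursors c1@2 c4@7 c2@9 c3@9, authorship ..1.....23
After op 7 (move_left): buffer="akkzyexikk" (len 10), cursors c1@1 c4@6 c2@8 c3@8, authorship ..1.....23

Answer: akkzyexikk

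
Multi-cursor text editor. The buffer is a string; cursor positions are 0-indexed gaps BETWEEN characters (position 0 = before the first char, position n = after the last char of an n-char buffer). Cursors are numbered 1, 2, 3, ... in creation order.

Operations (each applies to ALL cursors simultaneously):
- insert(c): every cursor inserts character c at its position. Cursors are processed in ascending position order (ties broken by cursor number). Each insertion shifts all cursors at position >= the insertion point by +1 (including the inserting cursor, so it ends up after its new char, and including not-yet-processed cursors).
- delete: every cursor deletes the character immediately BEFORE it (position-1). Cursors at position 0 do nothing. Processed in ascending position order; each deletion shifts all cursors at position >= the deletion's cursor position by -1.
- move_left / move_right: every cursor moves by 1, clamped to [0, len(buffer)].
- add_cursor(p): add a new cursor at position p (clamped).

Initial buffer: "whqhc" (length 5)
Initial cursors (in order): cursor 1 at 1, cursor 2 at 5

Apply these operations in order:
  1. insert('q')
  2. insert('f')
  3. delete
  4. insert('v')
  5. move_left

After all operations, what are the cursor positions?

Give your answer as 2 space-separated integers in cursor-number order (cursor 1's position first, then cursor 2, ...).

Answer: 2 8

Derivation:
After op 1 (insert('q')): buffer="wqhqhcq" (len 7), cursors c1@2 c2@7, authorship .1....2
After op 2 (insert('f')): buffer="wqfhqhcqf" (len 9), cursors c1@3 c2@9, authorship .11....22
After op 3 (delete): buffer="wqhqhcq" (len 7), cursors c1@2 c2@7, authorship .1....2
After op 4 (insert('v')): buffer="wqvhqhcqv" (len 9), cursors c1@3 c2@9, authorship .11....22
After op 5 (move_left): buffer="wqvhqhcqv" (len 9), cursors c1@2 c2@8, authorship .11....22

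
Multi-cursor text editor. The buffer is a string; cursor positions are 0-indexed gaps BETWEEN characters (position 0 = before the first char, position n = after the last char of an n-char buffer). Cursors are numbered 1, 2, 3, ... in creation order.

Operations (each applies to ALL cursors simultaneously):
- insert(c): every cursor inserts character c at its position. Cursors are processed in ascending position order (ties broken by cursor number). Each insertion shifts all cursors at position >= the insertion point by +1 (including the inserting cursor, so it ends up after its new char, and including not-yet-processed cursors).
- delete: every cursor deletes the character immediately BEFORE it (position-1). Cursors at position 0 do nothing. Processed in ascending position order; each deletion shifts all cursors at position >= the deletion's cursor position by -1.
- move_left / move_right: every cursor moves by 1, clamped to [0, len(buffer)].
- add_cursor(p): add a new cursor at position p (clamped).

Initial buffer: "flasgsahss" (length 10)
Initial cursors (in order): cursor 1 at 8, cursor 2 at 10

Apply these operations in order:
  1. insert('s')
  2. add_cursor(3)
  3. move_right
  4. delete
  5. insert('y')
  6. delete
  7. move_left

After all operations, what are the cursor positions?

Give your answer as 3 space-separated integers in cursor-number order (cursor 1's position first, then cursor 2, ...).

After op 1 (insert('s')): buffer="flasgsahssss" (len 12), cursors c1@9 c2@12, authorship ........1..2
After op 2 (add_cursor(3)): buffer="flasgsahssss" (len 12), cursors c3@3 c1@9 c2@12, authorship ........1..2
After op 3 (move_right): buffer="flasgsahssss" (len 12), cursors c3@4 c1@10 c2@12, authorship ........1..2
After op 4 (delete): buffer="flagsahss" (len 9), cursors c3@3 c1@8 c2@9, authorship .......1.
After op 5 (insert('y')): buffer="flaygsahsysy" (len 12), cursors c3@4 c1@10 c2@12, authorship ...3....11.2
After op 6 (delete): buffer="flagsahss" (len 9), cursors c3@3 c1@8 c2@9, authorship .......1.
After op 7 (move_left): buffer="flagsahss" (len 9), cursors c3@2 c1@7 c2@8, authorship .......1.

Answer: 7 8 2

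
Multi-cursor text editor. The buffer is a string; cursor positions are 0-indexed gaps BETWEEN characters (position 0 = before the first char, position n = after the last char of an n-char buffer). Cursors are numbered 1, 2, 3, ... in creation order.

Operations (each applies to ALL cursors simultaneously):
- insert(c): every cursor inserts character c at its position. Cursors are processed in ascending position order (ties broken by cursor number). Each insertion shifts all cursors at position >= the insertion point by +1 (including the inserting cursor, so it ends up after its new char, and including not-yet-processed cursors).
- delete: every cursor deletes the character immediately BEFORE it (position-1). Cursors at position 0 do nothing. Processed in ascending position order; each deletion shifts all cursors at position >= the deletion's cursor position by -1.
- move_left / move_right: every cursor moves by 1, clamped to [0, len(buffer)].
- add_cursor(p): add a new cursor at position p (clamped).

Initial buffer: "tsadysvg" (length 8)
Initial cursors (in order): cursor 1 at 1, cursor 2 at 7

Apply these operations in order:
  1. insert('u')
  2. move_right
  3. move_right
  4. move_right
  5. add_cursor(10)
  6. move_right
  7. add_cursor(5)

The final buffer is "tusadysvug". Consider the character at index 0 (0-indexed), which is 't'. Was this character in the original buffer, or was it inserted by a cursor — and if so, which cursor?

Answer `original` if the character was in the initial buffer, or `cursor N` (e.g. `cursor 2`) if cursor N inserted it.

After op 1 (insert('u')): buffer="tusadysvug" (len 10), cursors c1@2 c2@9, authorship .1......2.
After op 2 (move_right): buffer="tusadysvug" (len 10), cursors c1@3 c2@10, authorship .1......2.
After op 3 (move_right): buffer="tusadysvug" (len 10), cursors c1@4 c2@10, authorship .1......2.
After op 4 (move_right): buffer="tusadysvug" (len 10), cursors c1@5 c2@10, authorship .1......2.
After op 5 (add_cursor(10)): buffer="tusadysvug" (len 10), cursors c1@5 c2@10 c3@10, authorship .1......2.
After op 6 (move_right): buffer="tusadysvug" (len 10), cursors c1@6 c2@10 c3@10, authorship .1......2.
After op 7 (add_cursor(5)): buffer="tusadysvug" (len 10), cursors c4@5 c1@6 c2@10 c3@10, authorship .1......2.
Authorship (.=original, N=cursor N): . 1 . . . . . . 2 .
Index 0: author = original

Answer: original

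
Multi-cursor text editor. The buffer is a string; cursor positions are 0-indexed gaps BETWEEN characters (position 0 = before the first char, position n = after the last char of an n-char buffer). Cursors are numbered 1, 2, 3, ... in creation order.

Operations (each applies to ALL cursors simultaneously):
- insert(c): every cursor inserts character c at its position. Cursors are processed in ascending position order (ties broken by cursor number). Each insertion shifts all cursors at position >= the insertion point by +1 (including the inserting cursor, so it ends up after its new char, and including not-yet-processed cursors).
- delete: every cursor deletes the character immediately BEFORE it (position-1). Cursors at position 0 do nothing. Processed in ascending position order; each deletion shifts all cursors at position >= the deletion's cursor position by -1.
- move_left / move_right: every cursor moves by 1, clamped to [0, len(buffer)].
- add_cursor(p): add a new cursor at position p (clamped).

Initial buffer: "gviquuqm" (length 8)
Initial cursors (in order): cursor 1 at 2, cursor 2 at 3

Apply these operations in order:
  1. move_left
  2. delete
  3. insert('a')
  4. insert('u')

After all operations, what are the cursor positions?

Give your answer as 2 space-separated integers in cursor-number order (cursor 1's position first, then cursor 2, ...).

Answer: 4 4

Derivation:
After op 1 (move_left): buffer="gviquuqm" (len 8), cursors c1@1 c2@2, authorship ........
After op 2 (delete): buffer="iquuqm" (len 6), cursors c1@0 c2@0, authorship ......
After op 3 (insert('a')): buffer="aaiquuqm" (len 8), cursors c1@2 c2@2, authorship 12......
After op 4 (insert('u')): buffer="aauuiquuqm" (len 10), cursors c1@4 c2@4, authorship 1212......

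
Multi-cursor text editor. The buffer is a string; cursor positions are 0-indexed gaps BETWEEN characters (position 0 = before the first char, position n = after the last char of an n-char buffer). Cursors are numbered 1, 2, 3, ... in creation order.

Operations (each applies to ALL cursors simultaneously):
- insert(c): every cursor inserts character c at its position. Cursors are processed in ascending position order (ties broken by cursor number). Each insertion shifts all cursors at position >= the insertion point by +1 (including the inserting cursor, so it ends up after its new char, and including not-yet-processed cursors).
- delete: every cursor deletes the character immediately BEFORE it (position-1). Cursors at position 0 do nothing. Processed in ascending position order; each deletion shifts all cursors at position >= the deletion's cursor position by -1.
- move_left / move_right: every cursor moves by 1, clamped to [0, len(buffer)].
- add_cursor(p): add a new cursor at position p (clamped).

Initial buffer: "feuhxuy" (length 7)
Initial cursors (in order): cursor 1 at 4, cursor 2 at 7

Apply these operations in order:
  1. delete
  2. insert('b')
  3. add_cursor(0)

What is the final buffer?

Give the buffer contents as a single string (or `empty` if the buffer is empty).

Answer: feubxub

Derivation:
After op 1 (delete): buffer="feuxu" (len 5), cursors c1@3 c2@5, authorship .....
After op 2 (insert('b')): buffer="feubxub" (len 7), cursors c1@4 c2@7, authorship ...1..2
After op 3 (add_cursor(0)): buffer="feubxub" (len 7), cursors c3@0 c1@4 c2@7, authorship ...1..2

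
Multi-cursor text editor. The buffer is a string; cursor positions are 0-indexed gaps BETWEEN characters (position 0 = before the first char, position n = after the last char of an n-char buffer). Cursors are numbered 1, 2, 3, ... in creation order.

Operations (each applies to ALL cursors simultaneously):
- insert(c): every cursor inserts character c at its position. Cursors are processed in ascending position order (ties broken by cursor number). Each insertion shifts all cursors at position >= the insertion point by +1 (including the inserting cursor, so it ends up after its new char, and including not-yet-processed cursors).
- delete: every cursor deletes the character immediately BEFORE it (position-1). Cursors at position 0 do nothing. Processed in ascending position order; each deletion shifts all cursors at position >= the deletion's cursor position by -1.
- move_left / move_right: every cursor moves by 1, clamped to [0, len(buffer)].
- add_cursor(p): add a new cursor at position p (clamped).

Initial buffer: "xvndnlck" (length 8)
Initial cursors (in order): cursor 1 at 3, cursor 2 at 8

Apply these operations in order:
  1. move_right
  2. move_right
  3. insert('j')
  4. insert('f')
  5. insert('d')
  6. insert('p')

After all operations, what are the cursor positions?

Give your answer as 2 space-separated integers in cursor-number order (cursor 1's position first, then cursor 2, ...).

After op 1 (move_right): buffer="xvndnlck" (len 8), cursors c1@4 c2@8, authorship ........
After op 2 (move_right): buffer="xvndnlck" (len 8), cursors c1@5 c2@8, authorship ........
After op 3 (insert('j')): buffer="xvndnjlckj" (len 10), cursors c1@6 c2@10, authorship .....1...2
After op 4 (insert('f')): buffer="xvndnjflckjf" (len 12), cursors c1@7 c2@12, authorship .....11...22
After op 5 (insert('d')): buffer="xvndnjfdlckjfd" (len 14), cursors c1@8 c2@14, authorship .....111...222
After op 6 (insert('p')): buffer="xvndnjfdplckjfdp" (len 16), cursors c1@9 c2@16, authorship .....1111...2222

Answer: 9 16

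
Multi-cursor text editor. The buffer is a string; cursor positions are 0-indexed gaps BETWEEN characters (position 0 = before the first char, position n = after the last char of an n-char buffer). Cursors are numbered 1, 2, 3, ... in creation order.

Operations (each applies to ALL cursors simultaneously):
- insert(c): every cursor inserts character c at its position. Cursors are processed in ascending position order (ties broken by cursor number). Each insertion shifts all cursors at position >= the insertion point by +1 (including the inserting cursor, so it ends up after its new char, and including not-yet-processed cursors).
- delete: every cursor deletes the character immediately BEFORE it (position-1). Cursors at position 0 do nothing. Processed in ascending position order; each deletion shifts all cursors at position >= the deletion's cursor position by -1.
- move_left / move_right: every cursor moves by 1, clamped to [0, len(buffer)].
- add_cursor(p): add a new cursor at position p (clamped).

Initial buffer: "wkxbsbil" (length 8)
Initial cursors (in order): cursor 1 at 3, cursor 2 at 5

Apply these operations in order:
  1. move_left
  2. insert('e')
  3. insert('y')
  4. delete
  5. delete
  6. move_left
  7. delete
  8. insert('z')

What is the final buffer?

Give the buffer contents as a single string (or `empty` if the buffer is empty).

After op 1 (move_left): buffer="wkxbsbil" (len 8), cursors c1@2 c2@4, authorship ........
After op 2 (insert('e')): buffer="wkexbesbil" (len 10), cursors c1@3 c2@6, authorship ..1..2....
After op 3 (insert('y')): buffer="wkeyxbeysbil" (len 12), cursors c1@4 c2@8, authorship ..11..22....
After op 4 (delete): buffer="wkexbesbil" (len 10), cursors c1@3 c2@6, authorship ..1..2....
After op 5 (delete): buffer="wkxbsbil" (len 8), cursors c1@2 c2@4, authorship ........
After op 6 (move_left): buffer="wkxbsbil" (len 8), cursors c1@1 c2@3, authorship ........
After op 7 (delete): buffer="kbsbil" (len 6), cursors c1@0 c2@1, authorship ......
After op 8 (insert('z')): buffer="zkzbsbil" (len 8), cursors c1@1 c2@3, authorship 1.2.....

Answer: zkzbsbil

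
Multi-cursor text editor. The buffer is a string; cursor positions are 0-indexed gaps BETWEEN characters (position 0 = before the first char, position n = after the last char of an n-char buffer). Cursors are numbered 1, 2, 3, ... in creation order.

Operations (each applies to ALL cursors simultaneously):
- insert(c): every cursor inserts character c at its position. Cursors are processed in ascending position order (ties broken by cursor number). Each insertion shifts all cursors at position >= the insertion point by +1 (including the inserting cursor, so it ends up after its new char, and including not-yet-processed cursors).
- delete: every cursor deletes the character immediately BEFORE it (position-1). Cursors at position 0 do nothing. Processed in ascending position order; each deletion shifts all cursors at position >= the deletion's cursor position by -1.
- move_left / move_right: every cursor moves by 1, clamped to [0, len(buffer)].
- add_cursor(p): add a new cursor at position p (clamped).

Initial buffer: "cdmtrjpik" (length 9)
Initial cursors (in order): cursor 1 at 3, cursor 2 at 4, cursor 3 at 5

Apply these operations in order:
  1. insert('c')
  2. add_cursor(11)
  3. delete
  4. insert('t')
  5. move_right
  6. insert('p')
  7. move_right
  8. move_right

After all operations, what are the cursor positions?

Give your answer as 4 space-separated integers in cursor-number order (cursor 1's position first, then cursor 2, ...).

Answer: 8 11 14 16

Derivation:
After op 1 (insert('c')): buffer="cdmctcrcjpik" (len 12), cursors c1@4 c2@6 c3@8, authorship ...1.2.3....
After op 2 (add_cursor(11)): buffer="cdmctcrcjpik" (len 12), cursors c1@4 c2@6 c3@8 c4@11, authorship ...1.2.3....
After op 3 (delete): buffer="cdmtrjpk" (len 8), cursors c1@3 c2@4 c3@5 c4@7, authorship ........
After op 4 (insert('t')): buffer="cdmtttrtjptk" (len 12), cursors c1@4 c2@6 c3@8 c4@11, authorship ...1.2.3..4.
After op 5 (move_right): buffer="cdmtttrtjptk" (len 12), cursors c1@5 c2@7 c3@9 c4@12, authorship ...1.2.3..4.
After op 6 (insert('p')): buffer="cdmttptrptjpptkp" (len 16), cursors c1@6 c2@9 c3@12 c4@16, authorship ...1.12.23.3.4.4
After op 7 (move_right): buffer="cdmttptrptjpptkp" (len 16), cursors c1@7 c2@10 c3@13 c4@16, authorship ...1.12.23.3.4.4
After op 8 (move_right): buffer="cdmttptrptjpptkp" (len 16), cursors c1@8 c2@11 c3@14 c4@16, authorship ...1.12.23.3.4.4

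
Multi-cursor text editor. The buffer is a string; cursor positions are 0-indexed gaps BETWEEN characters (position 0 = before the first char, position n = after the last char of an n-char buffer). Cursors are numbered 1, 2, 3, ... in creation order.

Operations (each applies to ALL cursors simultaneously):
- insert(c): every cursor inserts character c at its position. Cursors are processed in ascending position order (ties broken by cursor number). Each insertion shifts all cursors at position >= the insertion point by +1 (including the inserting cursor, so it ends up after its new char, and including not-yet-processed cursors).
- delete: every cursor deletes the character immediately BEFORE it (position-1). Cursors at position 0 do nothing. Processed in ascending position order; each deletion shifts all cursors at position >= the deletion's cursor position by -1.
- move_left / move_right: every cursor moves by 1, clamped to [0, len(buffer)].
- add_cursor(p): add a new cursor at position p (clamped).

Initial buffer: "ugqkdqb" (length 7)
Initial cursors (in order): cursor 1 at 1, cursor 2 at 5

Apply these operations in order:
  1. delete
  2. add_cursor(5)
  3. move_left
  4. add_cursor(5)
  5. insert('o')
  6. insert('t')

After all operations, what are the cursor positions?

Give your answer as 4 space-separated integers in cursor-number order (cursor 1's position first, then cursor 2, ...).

Answer: 2 6 10 13

Derivation:
After op 1 (delete): buffer="gqkqb" (len 5), cursors c1@0 c2@3, authorship .....
After op 2 (add_cursor(5)): buffer="gqkqb" (len 5), cursors c1@0 c2@3 c3@5, authorship .....
After op 3 (move_left): buffer="gqkqb" (len 5), cursors c1@0 c2@2 c3@4, authorship .....
After op 4 (add_cursor(5)): buffer="gqkqb" (len 5), cursors c1@0 c2@2 c3@4 c4@5, authorship .....
After op 5 (insert('o')): buffer="ogqokqobo" (len 9), cursors c1@1 c2@4 c3@7 c4@9, authorship 1..2..3.4
After op 6 (insert('t')): buffer="otgqotkqotbot" (len 13), cursors c1@2 c2@6 c3@10 c4@13, authorship 11..22..33.44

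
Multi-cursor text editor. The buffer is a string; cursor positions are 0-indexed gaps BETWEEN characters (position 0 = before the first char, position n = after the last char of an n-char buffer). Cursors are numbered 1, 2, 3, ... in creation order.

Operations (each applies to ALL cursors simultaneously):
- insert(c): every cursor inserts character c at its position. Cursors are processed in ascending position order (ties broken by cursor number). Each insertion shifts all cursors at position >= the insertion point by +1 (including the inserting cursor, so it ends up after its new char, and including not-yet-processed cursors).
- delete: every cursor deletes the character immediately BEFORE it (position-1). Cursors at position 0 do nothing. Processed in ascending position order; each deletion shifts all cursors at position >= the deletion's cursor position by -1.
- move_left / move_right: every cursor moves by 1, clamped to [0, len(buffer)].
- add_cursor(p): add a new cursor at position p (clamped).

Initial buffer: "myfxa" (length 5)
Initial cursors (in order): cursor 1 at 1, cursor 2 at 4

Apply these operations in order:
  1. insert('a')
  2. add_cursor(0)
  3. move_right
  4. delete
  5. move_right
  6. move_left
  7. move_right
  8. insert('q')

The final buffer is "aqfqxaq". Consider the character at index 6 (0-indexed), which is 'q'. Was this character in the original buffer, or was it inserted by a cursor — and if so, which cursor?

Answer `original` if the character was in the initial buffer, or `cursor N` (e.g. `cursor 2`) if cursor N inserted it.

After op 1 (insert('a')): buffer="mayfxaa" (len 7), cursors c1@2 c2@6, authorship .1...2.
After op 2 (add_cursor(0)): buffer="mayfxaa" (len 7), cursors c3@0 c1@2 c2@6, authorship .1...2.
After op 3 (move_right): buffer="mayfxaa" (len 7), cursors c3@1 c1@3 c2@7, authorship .1...2.
After op 4 (delete): buffer="afxa" (len 4), cursors c3@0 c1@1 c2@4, authorship 1..2
After op 5 (move_right): buffer="afxa" (len 4), cursors c3@1 c1@2 c2@4, authorship 1..2
After op 6 (move_left): buffer="afxa" (len 4), cursors c3@0 c1@1 c2@3, authorship 1..2
After op 7 (move_right): buffer="afxa" (len 4), cursors c3@1 c1@2 c2@4, authorship 1..2
After op 8 (insert('q')): buffer="aqfqxaq" (len 7), cursors c3@2 c1@4 c2@7, authorship 13.1.22
Authorship (.=original, N=cursor N): 1 3 . 1 . 2 2
Index 6: author = 2

Answer: cursor 2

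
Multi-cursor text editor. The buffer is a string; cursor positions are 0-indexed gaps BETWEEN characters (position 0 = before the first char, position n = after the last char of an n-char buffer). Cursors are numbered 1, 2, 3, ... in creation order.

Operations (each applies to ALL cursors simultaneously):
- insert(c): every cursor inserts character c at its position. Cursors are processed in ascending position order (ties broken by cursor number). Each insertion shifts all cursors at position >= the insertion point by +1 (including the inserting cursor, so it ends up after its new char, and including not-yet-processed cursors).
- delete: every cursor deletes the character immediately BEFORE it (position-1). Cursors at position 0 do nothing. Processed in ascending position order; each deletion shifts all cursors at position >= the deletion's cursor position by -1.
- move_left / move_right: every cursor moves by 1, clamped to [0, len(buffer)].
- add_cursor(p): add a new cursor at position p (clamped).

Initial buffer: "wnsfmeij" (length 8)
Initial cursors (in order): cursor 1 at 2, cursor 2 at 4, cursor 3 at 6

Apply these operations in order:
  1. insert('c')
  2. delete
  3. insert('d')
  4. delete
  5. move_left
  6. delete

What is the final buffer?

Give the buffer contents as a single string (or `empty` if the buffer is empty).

Answer: nfeij

Derivation:
After op 1 (insert('c')): buffer="wncsfcmecij" (len 11), cursors c1@3 c2@6 c3@9, authorship ..1..2..3..
After op 2 (delete): buffer="wnsfmeij" (len 8), cursors c1@2 c2@4 c3@6, authorship ........
After op 3 (insert('d')): buffer="wndsfdmedij" (len 11), cursors c1@3 c2@6 c3@9, authorship ..1..2..3..
After op 4 (delete): buffer="wnsfmeij" (len 8), cursors c1@2 c2@4 c3@6, authorship ........
After op 5 (move_left): buffer="wnsfmeij" (len 8), cursors c1@1 c2@3 c3@5, authorship ........
After op 6 (delete): buffer="nfeij" (len 5), cursors c1@0 c2@1 c3@2, authorship .....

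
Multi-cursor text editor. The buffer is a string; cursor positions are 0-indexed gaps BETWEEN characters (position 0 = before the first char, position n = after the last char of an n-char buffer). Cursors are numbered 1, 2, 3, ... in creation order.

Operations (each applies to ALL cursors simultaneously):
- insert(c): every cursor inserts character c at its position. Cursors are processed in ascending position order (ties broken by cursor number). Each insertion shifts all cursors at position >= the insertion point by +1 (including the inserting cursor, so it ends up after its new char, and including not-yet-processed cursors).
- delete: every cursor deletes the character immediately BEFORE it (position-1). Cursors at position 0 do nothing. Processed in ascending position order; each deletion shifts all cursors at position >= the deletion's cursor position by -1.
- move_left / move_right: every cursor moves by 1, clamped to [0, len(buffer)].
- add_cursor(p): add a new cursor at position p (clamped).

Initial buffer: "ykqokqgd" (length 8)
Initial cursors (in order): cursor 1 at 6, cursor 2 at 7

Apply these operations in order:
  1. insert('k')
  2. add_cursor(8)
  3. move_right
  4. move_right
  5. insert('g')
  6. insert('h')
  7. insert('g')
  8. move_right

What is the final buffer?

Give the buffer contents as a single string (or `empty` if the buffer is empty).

After op 1 (insert('k')): buffer="ykqokqkgkd" (len 10), cursors c1@7 c2@9, authorship ......1.2.
After op 2 (add_cursor(8)): buffer="ykqokqkgkd" (len 10), cursors c1@7 c3@8 c2@9, authorship ......1.2.
After op 3 (move_right): buffer="ykqokqkgkd" (len 10), cursors c1@8 c3@9 c2@10, authorship ......1.2.
After op 4 (move_right): buffer="ykqokqkgkd" (len 10), cursors c1@9 c2@10 c3@10, authorship ......1.2.
After op 5 (insert('g')): buffer="ykqokqkgkgdgg" (len 13), cursors c1@10 c2@13 c3@13, authorship ......1.21.23
After op 6 (insert('h')): buffer="ykqokqkgkghdgghh" (len 16), cursors c1@11 c2@16 c3@16, authorship ......1.211.2323
After op 7 (insert('g')): buffer="ykqokqkgkghgdgghhgg" (len 19), cursors c1@12 c2@19 c3@19, authorship ......1.2111.232323
After op 8 (move_right): buffer="ykqokqkgkghgdgghhgg" (len 19), cursors c1@13 c2@19 c3@19, authorship ......1.2111.232323

Answer: ykqokqkgkghgdgghhgg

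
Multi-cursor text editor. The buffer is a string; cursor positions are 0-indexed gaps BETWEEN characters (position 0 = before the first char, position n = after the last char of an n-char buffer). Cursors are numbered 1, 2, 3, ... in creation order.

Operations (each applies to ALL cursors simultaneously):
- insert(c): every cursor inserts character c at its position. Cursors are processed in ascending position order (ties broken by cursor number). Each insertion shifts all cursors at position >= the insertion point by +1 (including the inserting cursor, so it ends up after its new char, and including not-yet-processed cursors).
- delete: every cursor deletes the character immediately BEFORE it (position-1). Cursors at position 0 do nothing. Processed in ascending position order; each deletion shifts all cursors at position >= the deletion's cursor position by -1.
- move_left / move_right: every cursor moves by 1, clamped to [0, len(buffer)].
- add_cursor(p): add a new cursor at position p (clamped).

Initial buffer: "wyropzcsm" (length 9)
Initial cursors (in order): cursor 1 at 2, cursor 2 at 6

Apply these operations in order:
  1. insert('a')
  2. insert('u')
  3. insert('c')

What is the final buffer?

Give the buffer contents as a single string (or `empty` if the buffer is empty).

After op 1 (insert('a')): buffer="wyaropzacsm" (len 11), cursors c1@3 c2@8, authorship ..1....2...
After op 2 (insert('u')): buffer="wyauropzaucsm" (len 13), cursors c1@4 c2@10, authorship ..11....22...
After op 3 (insert('c')): buffer="wyaucropzauccsm" (len 15), cursors c1@5 c2@12, authorship ..111....222...

Answer: wyaucropzauccsm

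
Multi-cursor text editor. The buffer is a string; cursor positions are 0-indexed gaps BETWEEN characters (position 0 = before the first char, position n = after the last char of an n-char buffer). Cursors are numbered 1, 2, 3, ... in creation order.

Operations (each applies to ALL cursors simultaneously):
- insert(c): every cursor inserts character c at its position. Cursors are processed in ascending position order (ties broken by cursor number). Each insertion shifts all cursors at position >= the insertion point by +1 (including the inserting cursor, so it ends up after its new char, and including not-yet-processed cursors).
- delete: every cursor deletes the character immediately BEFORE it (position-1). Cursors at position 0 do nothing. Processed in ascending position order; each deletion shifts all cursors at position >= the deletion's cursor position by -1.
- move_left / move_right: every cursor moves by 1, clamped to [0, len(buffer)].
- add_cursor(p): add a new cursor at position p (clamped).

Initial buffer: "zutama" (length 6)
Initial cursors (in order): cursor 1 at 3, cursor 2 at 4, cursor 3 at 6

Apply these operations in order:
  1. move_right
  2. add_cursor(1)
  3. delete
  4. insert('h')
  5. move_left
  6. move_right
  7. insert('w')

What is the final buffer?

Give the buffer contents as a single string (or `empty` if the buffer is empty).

Answer: hwuthhhwww

Derivation:
After op 1 (move_right): buffer="zutama" (len 6), cursors c1@4 c2@5 c3@6, authorship ......
After op 2 (add_cursor(1)): buffer="zutama" (len 6), cursors c4@1 c1@4 c2@5 c3@6, authorship ......
After op 3 (delete): buffer="ut" (len 2), cursors c4@0 c1@2 c2@2 c3@2, authorship ..
After op 4 (insert('h')): buffer="huthhh" (len 6), cursors c4@1 c1@6 c2@6 c3@6, authorship 4..123
After op 5 (move_left): buffer="huthhh" (len 6), cursors c4@0 c1@5 c2@5 c3@5, authorship 4..123
After op 6 (move_right): buffer="huthhh" (len 6), cursors c4@1 c1@6 c2@6 c3@6, authorship 4..123
After op 7 (insert('w')): buffer="hwuthhhwww" (len 10), cursors c4@2 c1@10 c2@10 c3@10, authorship 44..123123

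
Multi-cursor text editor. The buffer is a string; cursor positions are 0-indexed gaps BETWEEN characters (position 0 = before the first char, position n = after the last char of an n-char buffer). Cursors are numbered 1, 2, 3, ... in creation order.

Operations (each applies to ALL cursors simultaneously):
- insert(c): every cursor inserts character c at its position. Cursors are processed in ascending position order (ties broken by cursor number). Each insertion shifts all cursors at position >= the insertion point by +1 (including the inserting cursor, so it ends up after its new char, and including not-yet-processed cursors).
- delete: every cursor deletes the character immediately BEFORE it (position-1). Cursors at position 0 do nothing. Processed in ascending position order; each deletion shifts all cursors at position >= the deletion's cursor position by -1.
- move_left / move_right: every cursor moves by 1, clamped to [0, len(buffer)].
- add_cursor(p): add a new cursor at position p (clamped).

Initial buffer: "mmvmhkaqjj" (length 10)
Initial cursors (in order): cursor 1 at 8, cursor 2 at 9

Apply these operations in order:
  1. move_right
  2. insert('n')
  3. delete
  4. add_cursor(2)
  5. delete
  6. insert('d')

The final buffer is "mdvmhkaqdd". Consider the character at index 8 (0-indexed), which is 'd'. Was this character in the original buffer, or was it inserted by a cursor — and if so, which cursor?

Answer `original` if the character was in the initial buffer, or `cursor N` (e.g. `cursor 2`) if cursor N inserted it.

After op 1 (move_right): buffer="mmvmhkaqjj" (len 10), cursors c1@9 c2@10, authorship ..........
After op 2 (insert('n')): buffer="mmvmhkaqjnjn" (len 12), cursors c1@10 c2@12, authorship .........1.2
After op 3 (delete): buffer="mmvmhkaqjj" (len 10), cursors c1@9 c2@10, authorship ..........
After op 4 (add_cursor(2)): buffer="mmvmhkaqjj" (len 10), cursors c3@2 c1@9 c2@10, authorship ..........
After op 5 (delete): buffer="mvmhkaq" (len 7), cursors c3@1 c1@7 c2@7, authorship .......
After op 6 (insert('d')): buffer="mdvmhkaqdd" (len 10), cursors c3@2 c1@10 c2@10, authorship .3......12
Authorship (.=original, N=cursor N): . 3 . . . . . . 1 2
Index 8: author = 1

Answer: cursor 1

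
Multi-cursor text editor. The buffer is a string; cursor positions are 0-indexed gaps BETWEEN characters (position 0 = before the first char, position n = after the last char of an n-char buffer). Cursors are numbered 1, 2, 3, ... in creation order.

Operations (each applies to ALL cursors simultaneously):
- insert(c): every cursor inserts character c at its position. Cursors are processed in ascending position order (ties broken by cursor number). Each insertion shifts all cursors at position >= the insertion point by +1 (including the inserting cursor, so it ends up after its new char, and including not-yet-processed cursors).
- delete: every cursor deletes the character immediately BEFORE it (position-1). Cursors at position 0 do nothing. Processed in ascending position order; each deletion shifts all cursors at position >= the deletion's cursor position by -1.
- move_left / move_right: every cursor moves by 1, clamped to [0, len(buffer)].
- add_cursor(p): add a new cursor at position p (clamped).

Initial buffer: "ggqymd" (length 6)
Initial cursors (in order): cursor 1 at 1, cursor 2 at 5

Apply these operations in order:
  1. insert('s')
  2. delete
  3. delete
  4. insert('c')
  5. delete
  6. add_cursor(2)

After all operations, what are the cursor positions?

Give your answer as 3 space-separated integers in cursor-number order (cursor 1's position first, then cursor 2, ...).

After op 1 (insert('s')): buffer="gsgqymsd" (len 8), cursors c1@2 c2@7, authorship .1....2.
After op 2 (delete): buffer="ggqymd" (len 6), cursors c1@1 c2@5, authorship ......
After op 3 (delete): buffer="gqyd" (len 4), cursors c1@0 c2@3, authorship ....
After op 4 (insert('c')): buffer="cgqycd" (len 6), cursors c1@1 c2@5, authorship 1...2.
After op 5 (delete): buffer="gqyd" (len 4), cursors c1@0 c2@3, authorship ....
After op 6 (add_cursor(2)): buffer="gqyd" (len 4), cursors c1@0 c3@2 c2@3, authorship ....

Answer: 0 3 2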